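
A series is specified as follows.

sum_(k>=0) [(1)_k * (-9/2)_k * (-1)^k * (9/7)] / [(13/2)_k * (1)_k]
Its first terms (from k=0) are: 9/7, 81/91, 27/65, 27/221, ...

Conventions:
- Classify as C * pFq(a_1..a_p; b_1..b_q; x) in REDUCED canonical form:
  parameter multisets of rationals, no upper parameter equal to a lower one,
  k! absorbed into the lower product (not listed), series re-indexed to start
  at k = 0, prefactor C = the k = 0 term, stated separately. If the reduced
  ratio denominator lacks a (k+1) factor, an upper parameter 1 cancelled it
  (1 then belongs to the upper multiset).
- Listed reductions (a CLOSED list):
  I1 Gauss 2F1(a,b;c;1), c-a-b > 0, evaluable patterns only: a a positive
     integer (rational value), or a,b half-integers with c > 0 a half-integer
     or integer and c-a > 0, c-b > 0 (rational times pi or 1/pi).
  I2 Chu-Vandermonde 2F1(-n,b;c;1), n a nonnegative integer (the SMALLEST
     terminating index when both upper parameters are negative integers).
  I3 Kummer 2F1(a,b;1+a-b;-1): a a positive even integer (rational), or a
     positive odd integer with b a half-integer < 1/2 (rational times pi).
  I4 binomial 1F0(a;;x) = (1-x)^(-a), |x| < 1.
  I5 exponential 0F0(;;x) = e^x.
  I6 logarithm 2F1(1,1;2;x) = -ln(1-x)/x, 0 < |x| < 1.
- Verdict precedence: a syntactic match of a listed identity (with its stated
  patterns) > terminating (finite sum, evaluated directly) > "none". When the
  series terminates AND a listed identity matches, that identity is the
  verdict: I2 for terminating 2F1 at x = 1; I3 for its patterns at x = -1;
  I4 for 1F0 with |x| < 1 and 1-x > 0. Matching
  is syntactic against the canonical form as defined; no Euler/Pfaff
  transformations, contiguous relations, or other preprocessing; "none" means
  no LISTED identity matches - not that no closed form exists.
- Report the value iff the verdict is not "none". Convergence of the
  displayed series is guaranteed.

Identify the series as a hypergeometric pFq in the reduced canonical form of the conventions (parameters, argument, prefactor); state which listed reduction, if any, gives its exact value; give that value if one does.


Reduced: x = -1, 2F1, upper = {-9/2, 1}, lower = {13/2}, C = 9/7. Verdict (x = -1): the Kummer evaluation I3 applies (x = -1; c = 13/2 equals 1+a-b for upper {-9/2, 1}: listed pattern). Value: (891/1024) * pi.

The tell: x = (-1) and (1)_k (prefactor 9/7) is k! itself.
Consecutive-term ratio: r(k) = (-1) * (k-9/2) (k+1) / [(k+13/2) (k+1)] ; factor over Q: parameters, x = (-1), and C = 9/7.


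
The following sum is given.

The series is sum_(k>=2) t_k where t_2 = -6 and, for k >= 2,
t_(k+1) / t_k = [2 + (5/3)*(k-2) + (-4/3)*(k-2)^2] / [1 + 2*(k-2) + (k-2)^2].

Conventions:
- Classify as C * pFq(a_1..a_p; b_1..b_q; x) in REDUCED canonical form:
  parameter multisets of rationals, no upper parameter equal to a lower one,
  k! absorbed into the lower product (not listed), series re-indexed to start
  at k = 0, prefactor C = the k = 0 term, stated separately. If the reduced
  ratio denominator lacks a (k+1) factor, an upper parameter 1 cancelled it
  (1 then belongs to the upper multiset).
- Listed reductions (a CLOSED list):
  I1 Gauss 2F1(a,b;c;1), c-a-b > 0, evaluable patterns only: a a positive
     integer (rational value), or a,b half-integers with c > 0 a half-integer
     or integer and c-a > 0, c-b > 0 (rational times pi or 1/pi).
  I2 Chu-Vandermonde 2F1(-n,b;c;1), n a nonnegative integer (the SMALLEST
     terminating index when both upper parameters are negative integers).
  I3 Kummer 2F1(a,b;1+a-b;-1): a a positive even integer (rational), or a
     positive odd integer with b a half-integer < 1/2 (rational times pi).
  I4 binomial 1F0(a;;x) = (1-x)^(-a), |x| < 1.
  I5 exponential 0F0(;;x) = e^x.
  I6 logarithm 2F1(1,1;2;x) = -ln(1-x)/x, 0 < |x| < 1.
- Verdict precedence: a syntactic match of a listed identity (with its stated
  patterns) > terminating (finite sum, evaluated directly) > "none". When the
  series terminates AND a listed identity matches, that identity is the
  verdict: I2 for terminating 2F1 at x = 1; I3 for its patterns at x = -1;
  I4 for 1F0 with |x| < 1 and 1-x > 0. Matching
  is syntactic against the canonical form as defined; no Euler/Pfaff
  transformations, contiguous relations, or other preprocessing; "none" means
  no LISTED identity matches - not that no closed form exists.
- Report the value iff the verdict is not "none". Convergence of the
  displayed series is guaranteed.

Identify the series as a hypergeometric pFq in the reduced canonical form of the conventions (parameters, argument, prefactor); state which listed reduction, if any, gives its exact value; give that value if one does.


Reduced: x = -4/3, 2F1, upper = {-2, 3/4}, lower = {1}, C = -6. Verdict: terminating - upper -2 stops the sum at k = 2; the 3 terms are added exactly. Hence: -25.

Key step: from the first term -6: the expanded ratio factors over Q; prefactor -6, roots give parameters.
Ratio: r(k) = (-4/3) * (k-2) (k+3/4) / [(k+1) (k+1)] - poly over poly, x = (-4/3) from leading terms; C = -6 at k = 0.


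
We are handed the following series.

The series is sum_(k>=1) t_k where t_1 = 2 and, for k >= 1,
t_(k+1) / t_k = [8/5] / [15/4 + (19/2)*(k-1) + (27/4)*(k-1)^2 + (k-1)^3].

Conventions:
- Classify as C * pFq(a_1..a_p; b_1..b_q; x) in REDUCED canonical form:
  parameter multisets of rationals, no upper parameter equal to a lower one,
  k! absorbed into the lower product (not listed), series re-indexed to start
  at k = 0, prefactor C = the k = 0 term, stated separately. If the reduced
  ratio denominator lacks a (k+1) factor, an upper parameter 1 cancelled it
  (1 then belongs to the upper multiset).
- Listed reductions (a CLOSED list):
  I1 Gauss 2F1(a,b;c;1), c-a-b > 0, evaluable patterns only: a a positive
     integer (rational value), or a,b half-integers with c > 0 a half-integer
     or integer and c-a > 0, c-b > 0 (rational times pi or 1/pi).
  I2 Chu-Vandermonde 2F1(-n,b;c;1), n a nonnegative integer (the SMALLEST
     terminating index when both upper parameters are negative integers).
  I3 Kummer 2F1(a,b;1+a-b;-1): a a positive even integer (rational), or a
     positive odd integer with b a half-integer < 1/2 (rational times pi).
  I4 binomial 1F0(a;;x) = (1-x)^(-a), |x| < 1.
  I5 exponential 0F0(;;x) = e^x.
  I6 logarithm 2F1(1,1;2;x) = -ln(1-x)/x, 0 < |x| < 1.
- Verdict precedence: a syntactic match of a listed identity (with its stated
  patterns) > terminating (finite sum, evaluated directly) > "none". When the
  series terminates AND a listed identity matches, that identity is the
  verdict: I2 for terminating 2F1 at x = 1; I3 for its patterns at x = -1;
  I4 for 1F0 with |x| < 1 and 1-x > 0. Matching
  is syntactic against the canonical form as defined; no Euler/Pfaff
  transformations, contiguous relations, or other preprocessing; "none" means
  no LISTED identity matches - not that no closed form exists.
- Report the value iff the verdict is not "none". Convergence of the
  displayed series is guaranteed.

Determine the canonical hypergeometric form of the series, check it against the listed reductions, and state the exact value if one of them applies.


Reduced: x = 8/5, 0F2, upper = {-}, lower = {3/4, 5}, C = 2. Verdict: no listed reduction: x = 8/5 and upper {-} fail every I1-I6 pattern.

First insight: t_0 = 2 here, and roots of the ratio polynomials (C = 2, x = 8/5) are the negated parameters.
Ratio: r(k) = (8/5) * 1 / [(k+3/4) (k+5) (k+1)] - rational in k. x = (8/5); t_0 = 2; negate the roots.


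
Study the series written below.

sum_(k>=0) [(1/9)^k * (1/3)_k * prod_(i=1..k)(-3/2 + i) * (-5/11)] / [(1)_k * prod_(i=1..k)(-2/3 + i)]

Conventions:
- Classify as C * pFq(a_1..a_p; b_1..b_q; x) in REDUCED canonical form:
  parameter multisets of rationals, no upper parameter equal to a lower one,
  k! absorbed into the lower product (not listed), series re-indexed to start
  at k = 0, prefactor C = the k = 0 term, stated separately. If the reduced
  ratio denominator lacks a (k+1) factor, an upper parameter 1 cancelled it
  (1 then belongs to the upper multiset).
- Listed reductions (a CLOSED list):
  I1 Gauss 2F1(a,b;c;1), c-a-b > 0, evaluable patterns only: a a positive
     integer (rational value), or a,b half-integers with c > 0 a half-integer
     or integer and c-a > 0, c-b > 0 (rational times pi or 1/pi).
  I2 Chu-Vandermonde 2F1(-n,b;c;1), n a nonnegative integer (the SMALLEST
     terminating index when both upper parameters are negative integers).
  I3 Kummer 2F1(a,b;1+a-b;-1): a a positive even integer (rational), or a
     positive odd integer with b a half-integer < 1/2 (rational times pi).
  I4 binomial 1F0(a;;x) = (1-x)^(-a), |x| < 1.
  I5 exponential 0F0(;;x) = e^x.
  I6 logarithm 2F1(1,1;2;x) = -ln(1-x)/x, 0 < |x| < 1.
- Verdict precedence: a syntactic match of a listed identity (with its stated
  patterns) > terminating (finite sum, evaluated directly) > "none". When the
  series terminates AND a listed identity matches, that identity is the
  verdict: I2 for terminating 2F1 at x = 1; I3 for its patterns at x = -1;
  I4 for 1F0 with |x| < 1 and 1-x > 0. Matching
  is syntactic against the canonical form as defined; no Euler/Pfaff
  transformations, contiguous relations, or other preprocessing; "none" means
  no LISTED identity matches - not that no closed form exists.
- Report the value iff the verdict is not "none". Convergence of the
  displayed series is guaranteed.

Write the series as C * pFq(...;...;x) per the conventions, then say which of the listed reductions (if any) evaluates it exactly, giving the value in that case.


Prefactor -5/11, argument 1/9: 1F0 with upper {-1/2} over lower {-}. Verdict: binomial (I4) fires (the 1F0 binomial series: exponent 1/2, x = 1/9). Its exact value is (-5/11) * (8/9)^(1/2).

First insight: x = (1/9) and the lower running product (C = -5/11) is a rising factorial.
Adjacent-term ratio: r(k) = (1/9) * (k-1/2) / [(k+1)] - rational in k. x = (1/9); t_0 = -5/11; negate the roots.


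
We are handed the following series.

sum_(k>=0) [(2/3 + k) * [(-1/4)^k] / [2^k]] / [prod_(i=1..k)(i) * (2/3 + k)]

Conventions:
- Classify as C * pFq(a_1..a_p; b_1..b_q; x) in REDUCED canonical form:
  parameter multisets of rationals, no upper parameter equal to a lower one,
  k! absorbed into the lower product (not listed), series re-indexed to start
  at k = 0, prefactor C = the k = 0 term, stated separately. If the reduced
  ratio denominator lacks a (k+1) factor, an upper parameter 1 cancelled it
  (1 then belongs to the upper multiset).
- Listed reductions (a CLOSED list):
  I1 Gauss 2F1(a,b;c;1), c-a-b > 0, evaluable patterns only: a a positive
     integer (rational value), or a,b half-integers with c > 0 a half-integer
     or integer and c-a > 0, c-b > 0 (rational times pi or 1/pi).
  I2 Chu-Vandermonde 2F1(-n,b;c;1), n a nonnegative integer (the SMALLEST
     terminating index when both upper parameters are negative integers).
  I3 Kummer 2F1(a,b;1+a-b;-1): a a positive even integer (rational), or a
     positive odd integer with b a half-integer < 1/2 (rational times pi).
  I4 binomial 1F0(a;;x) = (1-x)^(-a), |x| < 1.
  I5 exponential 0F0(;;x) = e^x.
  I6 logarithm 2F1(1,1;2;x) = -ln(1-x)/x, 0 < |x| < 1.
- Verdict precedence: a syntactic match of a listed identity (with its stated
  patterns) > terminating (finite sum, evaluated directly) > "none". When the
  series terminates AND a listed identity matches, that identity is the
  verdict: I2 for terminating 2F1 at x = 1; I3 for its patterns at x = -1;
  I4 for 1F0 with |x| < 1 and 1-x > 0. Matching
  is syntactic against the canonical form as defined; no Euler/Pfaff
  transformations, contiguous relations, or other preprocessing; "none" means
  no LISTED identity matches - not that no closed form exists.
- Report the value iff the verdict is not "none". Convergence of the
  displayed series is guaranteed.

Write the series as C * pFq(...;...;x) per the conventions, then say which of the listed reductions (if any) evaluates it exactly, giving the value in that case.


This is 1 * 0F0(-; -; -1/8) in reduced canonical form. Verdict: exponential (I5) applies (the 0F0 exponential series at x = -1/8). Sum: e^(-1/8).

Structural cue: t_0 = 1 here, and the product of the first k integers (C = 1, x = -1/8) is k!.
Step ratio: r(k) = (-1/8) * 1 / [(k+1)] - poly over poly, x = (-1/8) from leading terms; C = 1 at k = 0.


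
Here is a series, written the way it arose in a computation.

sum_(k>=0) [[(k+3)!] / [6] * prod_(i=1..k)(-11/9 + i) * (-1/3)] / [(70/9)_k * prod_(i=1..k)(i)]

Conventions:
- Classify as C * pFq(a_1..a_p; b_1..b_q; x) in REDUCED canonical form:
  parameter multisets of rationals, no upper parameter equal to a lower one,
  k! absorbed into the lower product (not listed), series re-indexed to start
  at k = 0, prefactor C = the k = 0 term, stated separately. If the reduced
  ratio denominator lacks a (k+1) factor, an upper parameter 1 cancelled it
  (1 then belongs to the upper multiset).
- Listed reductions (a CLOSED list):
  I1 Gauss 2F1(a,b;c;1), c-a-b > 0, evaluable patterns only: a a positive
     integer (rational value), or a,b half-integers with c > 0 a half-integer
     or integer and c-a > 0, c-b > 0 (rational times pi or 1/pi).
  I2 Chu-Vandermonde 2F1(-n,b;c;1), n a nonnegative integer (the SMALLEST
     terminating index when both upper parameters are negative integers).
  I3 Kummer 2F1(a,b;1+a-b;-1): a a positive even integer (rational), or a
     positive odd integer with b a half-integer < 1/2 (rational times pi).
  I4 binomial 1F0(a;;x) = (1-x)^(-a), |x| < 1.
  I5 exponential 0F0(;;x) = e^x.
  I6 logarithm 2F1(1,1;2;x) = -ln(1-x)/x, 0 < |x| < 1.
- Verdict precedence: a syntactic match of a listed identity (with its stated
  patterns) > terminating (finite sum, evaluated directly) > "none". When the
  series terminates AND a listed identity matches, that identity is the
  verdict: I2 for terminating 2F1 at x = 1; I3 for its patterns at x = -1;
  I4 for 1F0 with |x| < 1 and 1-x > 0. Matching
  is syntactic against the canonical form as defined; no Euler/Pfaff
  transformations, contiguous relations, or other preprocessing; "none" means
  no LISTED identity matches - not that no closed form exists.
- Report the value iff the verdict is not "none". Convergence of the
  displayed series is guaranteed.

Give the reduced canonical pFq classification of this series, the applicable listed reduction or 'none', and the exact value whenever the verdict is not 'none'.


With C = -1/3: the canonical form is 2F1(-2/9, 4; 70/9; 1). Verdict: this is Gauss's theorem (I1) (x = 1: the Gamma ratio telescopes since c-a-b = 4 > 0 and a = 4 in Z>0). Sum: -579683/2066715.

The tell: with t_0 = -1/3, the running product (C = -1/3) telescopes to a rising factorial.
Ratio: r(k) = 1 * (k-2/9) (k+4) / [(k+70/9) (k+1)] ; factor over Q: parameters, x = 1, and C = -1/3.


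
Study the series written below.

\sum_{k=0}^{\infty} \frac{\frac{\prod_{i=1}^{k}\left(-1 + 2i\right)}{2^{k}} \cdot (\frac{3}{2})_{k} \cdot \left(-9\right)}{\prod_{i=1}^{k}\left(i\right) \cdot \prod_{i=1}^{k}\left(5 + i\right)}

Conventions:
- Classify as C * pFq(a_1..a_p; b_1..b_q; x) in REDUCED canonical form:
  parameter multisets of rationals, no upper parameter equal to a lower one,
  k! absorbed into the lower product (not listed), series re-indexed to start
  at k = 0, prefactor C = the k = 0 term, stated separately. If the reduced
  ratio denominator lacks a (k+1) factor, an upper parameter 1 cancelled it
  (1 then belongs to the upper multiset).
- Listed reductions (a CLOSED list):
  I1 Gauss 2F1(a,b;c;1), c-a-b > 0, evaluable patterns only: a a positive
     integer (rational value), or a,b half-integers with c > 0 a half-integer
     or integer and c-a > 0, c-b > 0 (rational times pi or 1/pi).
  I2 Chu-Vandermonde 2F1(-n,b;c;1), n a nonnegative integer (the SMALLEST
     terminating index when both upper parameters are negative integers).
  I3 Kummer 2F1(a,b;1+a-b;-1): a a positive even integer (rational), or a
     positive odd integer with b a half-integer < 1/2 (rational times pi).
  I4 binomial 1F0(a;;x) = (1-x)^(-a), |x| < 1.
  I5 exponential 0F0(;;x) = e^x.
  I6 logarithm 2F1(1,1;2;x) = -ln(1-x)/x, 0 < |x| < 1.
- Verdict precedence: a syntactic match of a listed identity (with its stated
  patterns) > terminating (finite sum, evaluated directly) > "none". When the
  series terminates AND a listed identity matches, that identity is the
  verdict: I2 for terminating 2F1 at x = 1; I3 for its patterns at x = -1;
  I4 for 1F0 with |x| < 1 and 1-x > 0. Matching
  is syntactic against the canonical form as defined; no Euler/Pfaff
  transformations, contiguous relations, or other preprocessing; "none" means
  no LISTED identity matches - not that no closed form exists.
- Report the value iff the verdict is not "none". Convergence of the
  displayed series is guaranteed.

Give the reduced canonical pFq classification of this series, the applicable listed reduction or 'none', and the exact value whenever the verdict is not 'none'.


The series (x = 1) is 2F1: upper {\frac{1}{2}, \frac{3}{2}}, lower {6}, prefactor -9. Verdict: this is the half-integer Gauss pattern (I1) (x = 1; upper {\frac{1}{2}, \frac{3}{2}} half-integers, c = 6 in the evaluable pattern). Exact value: \left(-\frac{8192}{245}\right) / \pi.

Structural cue: from the first term -9: the product of the first k integers (C = -9) is k!.
Term ratio: r(k) = 1 * (k+\frac{1}{2}) (k+\frac{3}{2}) / [(k+6) (k+1)] - rational in k. x = 1; t_0 = -9; negate the roots.


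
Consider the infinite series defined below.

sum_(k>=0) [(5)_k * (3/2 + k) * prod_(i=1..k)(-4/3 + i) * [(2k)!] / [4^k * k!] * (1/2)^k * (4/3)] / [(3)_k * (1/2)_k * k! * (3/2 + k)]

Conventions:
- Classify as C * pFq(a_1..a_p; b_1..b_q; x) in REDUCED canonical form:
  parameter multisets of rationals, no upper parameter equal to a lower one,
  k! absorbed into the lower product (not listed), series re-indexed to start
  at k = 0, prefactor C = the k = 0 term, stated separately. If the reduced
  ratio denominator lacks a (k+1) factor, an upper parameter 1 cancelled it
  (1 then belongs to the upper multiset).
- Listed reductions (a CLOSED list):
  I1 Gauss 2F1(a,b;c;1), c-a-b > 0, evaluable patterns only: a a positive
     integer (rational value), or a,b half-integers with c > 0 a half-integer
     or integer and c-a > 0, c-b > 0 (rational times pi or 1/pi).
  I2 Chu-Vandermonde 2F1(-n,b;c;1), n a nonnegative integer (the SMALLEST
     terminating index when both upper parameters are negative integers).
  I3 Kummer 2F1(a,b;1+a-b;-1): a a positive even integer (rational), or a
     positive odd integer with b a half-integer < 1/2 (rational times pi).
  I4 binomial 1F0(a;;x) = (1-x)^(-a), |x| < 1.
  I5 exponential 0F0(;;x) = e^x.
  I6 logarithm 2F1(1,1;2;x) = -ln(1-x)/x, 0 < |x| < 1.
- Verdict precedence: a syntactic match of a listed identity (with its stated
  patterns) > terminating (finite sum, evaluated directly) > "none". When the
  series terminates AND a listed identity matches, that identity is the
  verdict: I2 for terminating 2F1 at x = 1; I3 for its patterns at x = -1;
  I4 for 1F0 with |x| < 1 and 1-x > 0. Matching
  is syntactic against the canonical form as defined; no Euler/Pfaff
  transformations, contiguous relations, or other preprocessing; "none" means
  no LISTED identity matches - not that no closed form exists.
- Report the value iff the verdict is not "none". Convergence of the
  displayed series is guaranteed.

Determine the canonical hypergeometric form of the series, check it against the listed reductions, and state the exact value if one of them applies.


Reduced: x = 1/2, 2F1, upper = {-1/3, 5}, lower = {3}, C = 4/3. Verdict: none. Every listed pattern misses the 2F1 form at 1/2, upper {-1/3, 5}.

Key observation: t_0 = 4/3 here, and the running product (prefactor 4/3) telescopes to a rising factorial.
Term ratio: r(k) = (1/2) * (k-1/3) (k+5) / [(k+3) (k+1)] ; factor over Q: parameters, x = (1/2), and C = 4/3.


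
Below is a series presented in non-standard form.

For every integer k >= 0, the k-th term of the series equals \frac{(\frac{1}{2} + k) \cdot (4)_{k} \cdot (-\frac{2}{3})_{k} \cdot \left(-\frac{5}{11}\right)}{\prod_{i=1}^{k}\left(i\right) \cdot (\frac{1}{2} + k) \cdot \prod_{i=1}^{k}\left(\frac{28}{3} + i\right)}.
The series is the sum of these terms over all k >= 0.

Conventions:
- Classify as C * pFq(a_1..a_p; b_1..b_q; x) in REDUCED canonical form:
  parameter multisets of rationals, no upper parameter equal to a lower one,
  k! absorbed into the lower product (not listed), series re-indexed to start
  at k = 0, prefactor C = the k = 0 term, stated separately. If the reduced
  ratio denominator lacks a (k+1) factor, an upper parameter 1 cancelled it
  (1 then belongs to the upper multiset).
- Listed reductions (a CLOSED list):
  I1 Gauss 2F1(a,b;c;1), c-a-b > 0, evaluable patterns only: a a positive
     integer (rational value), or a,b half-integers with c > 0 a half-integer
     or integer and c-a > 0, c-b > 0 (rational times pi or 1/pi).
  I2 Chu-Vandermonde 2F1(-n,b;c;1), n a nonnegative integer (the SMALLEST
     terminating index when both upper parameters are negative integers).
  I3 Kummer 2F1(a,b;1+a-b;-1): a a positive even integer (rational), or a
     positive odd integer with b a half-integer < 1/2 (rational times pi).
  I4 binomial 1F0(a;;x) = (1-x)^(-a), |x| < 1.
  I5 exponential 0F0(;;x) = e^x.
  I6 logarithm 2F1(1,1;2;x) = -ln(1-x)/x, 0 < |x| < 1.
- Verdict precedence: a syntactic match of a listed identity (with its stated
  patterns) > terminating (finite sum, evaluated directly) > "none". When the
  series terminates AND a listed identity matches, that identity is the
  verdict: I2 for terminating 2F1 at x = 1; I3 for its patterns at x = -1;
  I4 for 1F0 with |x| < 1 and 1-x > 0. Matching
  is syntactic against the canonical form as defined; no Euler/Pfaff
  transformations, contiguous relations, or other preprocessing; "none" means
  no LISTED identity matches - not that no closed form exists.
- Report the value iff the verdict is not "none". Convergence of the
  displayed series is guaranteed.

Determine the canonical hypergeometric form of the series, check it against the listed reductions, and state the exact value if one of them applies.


Key step: t_0 being -\frac{5}{11}, the product of the first k integers (C = -5/11) is k!.
Adjacent-term ratio: r(k) = 1 * (k-\frac{2}{3}) (k+4) / [(k+\frac{31}{3}) (k+1)] - rational in k. x = 1; t_0 = -\frac{5}{11}; negate the roots.

Classification (C = -\frac{5}{11}): 2F1 with upper {-\frac{2}{3}, 4}, lower {\frac{31}{3}}, argument x = 1. Verdict: this is the Gauss summation I1 (x = 1: the Gamma ratio telescopes since c-a-b = 7 > 0 and a = 4 in Z>0). Hence: -\frac{475}{1458}.


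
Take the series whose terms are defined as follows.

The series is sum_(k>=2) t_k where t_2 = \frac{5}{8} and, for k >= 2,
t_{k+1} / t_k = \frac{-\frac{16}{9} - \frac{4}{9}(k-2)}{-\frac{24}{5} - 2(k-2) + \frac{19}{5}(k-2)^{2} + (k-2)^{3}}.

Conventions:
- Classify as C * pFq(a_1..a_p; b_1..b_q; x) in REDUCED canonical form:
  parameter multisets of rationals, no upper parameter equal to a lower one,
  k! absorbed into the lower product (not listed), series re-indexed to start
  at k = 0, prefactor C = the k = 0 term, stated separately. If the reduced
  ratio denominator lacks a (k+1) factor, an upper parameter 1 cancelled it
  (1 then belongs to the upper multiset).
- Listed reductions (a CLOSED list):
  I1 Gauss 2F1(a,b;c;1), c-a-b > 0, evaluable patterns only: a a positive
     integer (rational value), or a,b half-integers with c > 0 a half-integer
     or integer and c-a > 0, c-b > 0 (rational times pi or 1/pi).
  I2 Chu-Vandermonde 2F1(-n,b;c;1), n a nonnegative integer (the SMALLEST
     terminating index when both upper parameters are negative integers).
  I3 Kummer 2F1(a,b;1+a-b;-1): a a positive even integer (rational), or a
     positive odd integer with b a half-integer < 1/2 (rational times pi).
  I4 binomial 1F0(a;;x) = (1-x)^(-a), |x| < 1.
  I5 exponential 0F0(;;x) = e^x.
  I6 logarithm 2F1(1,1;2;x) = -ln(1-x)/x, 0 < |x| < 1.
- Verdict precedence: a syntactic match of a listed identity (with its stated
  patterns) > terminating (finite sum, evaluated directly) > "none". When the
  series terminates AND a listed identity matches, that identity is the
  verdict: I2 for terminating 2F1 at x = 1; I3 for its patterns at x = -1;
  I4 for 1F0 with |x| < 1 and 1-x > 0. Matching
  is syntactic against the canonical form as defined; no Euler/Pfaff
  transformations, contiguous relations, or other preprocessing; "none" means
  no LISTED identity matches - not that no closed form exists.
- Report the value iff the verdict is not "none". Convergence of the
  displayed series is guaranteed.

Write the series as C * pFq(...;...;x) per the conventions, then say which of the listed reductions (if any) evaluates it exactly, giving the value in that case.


x = -\frac{4}{9} here; the reduced form reads 0F1, upper {-}, lower {-\frac{6}{5}}, C = \frac{5}{8}. Verdict: none. Every listed pattern misses the 0F1 form at -\frac{4}{9}, upper {-}.

Key step: from the first term \frac{5}{8}: the parameter 4 appears in both the upper and lower lists and cancels.
Step ratio: r(k) = -\frac{4}{9} * 1 / [(k-\frac{6}{5}) (k+1)] - poly over poly, x = -\frac{4}{9} from leading terms; C = \frac{5}{8} at k = 0.


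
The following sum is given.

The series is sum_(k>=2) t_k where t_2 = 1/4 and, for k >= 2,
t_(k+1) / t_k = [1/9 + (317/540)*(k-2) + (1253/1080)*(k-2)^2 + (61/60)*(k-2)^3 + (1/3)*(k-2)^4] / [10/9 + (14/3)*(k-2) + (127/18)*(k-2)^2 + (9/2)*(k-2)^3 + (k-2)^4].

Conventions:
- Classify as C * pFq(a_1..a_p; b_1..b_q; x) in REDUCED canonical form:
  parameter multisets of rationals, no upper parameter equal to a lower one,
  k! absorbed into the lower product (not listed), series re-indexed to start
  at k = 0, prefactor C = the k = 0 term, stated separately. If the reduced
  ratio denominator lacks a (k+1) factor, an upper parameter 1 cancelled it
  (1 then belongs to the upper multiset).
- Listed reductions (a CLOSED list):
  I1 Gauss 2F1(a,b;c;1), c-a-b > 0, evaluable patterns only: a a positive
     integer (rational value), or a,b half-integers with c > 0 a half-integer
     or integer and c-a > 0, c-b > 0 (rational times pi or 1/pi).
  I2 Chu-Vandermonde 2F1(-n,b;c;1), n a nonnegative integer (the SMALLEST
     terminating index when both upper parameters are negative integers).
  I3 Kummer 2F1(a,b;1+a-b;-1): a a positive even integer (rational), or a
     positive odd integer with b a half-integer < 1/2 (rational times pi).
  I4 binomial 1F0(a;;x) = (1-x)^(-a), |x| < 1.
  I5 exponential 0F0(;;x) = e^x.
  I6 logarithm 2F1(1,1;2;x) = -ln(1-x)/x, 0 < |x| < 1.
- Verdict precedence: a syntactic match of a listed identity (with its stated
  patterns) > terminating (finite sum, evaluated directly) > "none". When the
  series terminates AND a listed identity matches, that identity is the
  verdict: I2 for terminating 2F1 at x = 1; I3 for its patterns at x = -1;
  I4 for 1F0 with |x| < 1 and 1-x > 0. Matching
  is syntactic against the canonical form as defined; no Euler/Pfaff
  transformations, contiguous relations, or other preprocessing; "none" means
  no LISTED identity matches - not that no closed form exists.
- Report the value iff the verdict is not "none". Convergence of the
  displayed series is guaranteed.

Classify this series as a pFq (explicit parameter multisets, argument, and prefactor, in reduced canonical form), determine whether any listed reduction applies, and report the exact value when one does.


Prefactor 1/4, argument 1/3: 2F1 with upper {3/4, 4/5} over lower {2}. Verdict: none. Every listed pattern misses the 2F1 form at 1/3, upper {3/4, 4/5}.

First insight: with t_0 = 1/4, roots of the ratio polynomials (prefactor 1/4) are the negated parameters.
Adjacent-term ratio: r(k) = (1/3) * (k+3/4) (k+4/5) / [(k+2) (k+1)] - poly over poly, x = (1/3) from leading terms; C = 1/4 at k = 0.


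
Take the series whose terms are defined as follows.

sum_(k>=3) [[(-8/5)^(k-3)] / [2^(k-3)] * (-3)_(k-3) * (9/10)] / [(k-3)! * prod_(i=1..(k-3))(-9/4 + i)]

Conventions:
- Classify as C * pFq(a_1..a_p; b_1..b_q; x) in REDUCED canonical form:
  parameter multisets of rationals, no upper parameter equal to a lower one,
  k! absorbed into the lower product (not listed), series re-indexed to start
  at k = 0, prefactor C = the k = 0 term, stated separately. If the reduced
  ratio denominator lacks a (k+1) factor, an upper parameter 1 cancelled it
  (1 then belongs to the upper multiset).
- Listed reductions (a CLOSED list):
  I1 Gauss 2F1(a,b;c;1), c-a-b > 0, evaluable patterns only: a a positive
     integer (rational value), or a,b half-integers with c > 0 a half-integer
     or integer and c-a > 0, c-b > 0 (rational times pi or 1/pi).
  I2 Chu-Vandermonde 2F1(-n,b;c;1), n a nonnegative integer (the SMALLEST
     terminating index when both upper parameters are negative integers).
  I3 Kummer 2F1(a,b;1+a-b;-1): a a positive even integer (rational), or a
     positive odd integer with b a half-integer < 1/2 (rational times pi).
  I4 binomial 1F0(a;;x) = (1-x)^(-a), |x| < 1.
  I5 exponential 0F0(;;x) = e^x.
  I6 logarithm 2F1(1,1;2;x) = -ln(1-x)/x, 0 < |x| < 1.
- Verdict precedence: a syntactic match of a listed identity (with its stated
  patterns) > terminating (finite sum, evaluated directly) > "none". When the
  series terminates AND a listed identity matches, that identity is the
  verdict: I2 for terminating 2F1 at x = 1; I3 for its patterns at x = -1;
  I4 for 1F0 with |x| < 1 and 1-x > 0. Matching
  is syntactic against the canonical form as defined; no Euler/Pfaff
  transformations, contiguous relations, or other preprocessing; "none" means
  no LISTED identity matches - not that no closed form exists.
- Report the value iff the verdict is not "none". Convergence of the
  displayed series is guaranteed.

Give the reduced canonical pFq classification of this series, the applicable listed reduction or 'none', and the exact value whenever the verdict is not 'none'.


Canonical form: C = 9/10 times 1F1 with upper {-3}, lower {-5/4}, x = -4/5. Verdict: terminating - upper -3 stops the sum at k = 3; the 4 terms are added exactly. Hence: 41673/6250.

The tell: x = (-4/5) and the lower running product (C = 9/10) is a rising factorial.
Consecutive-term ratio: r(k) = (-4/5) * (k-3) / [(k-5/4) (k+1)] - rational in k, leading ratio (-4/5); with t_0 = 9/10, classification follows.


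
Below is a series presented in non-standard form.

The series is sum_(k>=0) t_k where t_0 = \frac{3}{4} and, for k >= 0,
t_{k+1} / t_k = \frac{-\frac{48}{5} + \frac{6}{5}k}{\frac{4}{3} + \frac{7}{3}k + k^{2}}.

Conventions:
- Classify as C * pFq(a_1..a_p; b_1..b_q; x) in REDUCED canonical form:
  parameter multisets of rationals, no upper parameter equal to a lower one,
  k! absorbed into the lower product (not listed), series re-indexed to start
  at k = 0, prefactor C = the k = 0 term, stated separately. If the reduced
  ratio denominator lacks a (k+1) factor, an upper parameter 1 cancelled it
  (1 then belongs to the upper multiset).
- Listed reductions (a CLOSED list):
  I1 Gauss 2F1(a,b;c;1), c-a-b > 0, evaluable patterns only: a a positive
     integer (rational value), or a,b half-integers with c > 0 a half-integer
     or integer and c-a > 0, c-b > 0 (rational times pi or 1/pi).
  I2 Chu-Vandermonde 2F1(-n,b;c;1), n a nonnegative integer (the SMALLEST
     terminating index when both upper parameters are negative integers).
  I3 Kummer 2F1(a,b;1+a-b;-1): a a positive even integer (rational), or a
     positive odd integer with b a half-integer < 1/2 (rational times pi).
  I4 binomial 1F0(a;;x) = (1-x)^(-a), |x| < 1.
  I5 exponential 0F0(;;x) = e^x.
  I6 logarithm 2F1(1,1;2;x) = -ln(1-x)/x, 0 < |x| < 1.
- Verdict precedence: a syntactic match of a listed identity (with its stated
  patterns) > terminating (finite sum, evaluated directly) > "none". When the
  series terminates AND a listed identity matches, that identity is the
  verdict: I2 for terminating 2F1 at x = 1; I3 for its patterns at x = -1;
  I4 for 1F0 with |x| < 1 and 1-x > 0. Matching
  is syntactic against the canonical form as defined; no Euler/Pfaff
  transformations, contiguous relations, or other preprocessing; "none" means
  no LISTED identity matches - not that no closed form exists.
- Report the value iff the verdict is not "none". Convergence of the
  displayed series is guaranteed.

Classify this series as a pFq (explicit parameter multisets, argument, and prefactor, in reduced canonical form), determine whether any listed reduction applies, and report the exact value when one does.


x = \frac{6}{5} here; the reduced form reads 1F1, upper {-8}, lower {\frac{4}{3}}, C = \frac{3}{4}. Verdict: terminating - the sum ends at index 8 because -8 is a negative integer; exact evaluation follows. Its exact value is \frac{90528477447}{928662109375}.

Key observation: x = \frac{6}{5} and roots of the ratio polynomials (prefactor 3/4) are the negated parameters.
Consecutive-term ratio: r(k) = \frac{6}{5} * (k-8) / [(k+\frac{4}{3}) (k+1)] - rational; roots negated = parameters, x = \frac{6}{5}, C = \frac{3}{4}.


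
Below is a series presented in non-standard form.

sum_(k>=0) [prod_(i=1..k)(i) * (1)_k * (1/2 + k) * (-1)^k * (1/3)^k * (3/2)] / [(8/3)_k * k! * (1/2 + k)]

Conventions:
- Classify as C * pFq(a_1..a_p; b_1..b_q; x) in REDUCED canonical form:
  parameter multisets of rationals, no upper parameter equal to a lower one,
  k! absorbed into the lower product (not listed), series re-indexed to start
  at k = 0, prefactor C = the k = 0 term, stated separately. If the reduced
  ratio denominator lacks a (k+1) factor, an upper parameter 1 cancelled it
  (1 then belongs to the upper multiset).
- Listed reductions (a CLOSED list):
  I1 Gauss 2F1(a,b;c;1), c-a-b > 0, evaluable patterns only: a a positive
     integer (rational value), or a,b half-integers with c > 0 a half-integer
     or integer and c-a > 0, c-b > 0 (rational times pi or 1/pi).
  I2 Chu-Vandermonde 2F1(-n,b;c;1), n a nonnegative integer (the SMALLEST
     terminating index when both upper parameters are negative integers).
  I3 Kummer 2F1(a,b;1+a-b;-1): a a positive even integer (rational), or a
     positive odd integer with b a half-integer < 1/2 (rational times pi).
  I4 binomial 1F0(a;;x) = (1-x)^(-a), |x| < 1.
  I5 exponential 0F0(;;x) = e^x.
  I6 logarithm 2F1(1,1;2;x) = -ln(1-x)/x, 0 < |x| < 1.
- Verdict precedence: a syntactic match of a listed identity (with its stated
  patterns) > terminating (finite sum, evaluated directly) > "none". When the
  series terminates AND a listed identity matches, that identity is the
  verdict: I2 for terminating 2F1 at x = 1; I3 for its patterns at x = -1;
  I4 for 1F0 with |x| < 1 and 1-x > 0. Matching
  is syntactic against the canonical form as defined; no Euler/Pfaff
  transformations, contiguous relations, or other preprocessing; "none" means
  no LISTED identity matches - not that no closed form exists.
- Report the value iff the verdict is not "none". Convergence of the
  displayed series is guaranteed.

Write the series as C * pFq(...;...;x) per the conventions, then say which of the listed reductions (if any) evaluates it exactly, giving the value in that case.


Key observation: t_0 being 3/2, the running product (C = 3/2) telescopes to a rising factorial.
Ratio: r(k) = (-1/3) * (k+1) (k+1) / [(k+8/3) (k+1)] - poly over poly, x = (-1/3) from leading terms; C = 3/2 at k = 0.

Prefactor 3/2, argument -1/3: 2F1 with upper {1, 1} over lower {8/3}. Verdict: none. Every listed pattern misses the 2F1 form at -1/3, upper {1, 1}.


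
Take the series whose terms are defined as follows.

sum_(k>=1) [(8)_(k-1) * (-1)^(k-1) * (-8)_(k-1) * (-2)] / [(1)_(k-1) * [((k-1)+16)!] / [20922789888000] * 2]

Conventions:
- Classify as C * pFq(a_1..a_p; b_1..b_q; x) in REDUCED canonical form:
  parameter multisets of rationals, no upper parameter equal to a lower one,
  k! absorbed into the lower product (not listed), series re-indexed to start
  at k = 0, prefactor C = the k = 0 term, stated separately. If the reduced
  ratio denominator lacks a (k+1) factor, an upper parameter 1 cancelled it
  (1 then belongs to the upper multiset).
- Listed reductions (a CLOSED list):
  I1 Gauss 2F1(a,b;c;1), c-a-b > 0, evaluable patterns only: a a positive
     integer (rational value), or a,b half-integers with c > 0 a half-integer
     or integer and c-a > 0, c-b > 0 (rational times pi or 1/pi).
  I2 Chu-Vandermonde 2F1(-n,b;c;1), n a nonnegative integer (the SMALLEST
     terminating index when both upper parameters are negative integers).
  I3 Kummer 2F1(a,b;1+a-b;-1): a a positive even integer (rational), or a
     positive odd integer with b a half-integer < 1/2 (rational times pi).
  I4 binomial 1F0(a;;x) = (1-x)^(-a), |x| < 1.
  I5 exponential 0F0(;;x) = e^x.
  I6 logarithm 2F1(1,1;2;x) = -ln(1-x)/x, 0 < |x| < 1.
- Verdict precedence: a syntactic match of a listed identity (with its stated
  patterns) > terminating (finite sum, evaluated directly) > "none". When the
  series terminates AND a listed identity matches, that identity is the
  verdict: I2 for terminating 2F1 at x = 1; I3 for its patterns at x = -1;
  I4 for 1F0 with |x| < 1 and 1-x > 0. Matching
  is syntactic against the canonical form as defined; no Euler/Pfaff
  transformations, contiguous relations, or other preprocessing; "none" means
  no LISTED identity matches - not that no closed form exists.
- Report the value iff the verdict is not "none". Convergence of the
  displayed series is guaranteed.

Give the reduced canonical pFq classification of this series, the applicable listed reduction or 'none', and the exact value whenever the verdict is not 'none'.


Key step: from the first term -1: the denominator's factorial ratio (prefactor -1) is a lower Pochhammer.
Adjacent-term ratio: r(k) = (-1) * (k-8) (k+8) / [(k+17) (k+1)] - rational; roots negated = parameters, x = (-1), C = -1.

This is -1 * 2F1(-8, 8; 17; -1) in reduced canonical form. Verdict: the Kummer evaluation I3 matches (x = -1; c = 17 equals 1+a-b for upper {-8, 8}: listed pattern). Value: -26.


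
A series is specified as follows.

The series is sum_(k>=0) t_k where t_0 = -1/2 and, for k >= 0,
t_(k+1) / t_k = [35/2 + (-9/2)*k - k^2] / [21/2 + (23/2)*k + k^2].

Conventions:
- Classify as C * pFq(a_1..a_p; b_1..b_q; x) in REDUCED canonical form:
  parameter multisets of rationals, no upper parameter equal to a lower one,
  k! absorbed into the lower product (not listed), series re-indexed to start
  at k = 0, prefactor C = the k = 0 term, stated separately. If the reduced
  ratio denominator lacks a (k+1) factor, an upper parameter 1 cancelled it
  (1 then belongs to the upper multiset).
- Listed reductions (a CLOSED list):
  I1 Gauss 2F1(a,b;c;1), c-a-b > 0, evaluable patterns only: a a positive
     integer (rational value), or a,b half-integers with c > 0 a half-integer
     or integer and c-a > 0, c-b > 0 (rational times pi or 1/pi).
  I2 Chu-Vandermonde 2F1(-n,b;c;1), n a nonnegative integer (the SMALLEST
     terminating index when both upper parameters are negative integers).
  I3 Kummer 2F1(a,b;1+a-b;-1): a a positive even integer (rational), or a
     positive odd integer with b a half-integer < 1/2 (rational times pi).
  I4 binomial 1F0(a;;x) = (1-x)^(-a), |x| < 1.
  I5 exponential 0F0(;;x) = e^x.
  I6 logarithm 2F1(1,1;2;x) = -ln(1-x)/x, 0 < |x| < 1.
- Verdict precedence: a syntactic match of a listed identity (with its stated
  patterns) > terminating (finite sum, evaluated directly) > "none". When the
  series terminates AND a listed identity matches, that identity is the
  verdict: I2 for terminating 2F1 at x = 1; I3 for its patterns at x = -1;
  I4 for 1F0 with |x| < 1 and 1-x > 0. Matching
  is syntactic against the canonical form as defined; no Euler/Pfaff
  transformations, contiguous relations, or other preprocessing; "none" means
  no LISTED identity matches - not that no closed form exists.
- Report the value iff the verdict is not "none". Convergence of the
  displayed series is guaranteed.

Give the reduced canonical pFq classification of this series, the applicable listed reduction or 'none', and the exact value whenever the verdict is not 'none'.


The tell: with t_0 = -1/2, roots of the ratio polynomials (C = -1/2) are the negated parameters.
Consecutive-term ratio: r(k) = (-1) * (k-5/2) (k+7) / [(k+21/2) (k+1)] - rational in k. x = (-1); t_0 = -1/2; negate the roots.

The series (x = -1) is 2F1: upper {-5/2, 7}, lower {21/2}, prefactor -1/2. Verdict: the Kummer evaluation I3 matches (x = -1; c = 21/2 equals 1+a-b for upper {-5/2, 7}: listed pattern). Value: (-4849845/8388608) * pi.
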